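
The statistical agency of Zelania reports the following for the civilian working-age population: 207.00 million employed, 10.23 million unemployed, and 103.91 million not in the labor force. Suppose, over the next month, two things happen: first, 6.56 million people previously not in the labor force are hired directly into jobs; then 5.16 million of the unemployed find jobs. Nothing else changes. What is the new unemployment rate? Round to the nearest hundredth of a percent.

New unemployment rate ≈ 2.27%.

Initially, labor force = 207.00 + 10.23 = 217.23 million, so u = 10.23/217.23 = 4.71%.
After the first change, employed and labor force both rise by 6.56; unemployed unchanged → E = 213.56, U = 10.23, labor force = 223.79 million.
After the second change, unemployed falls and employed rises by 5.16; labor force unchanged → E = 218.72, U = 5.07, labor force = 223.79 million.
New unemployment rate = 5.07 / 223.79 = 2.27%.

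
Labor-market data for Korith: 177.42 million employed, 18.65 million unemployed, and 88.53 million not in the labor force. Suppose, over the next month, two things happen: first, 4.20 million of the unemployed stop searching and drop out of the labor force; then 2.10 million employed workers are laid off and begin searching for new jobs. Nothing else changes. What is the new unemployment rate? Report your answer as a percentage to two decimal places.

Initially, labor force = 177.42 + 18.65 = 196.07 million, so u = 18.65/196.07 = 9.51%.
After the first change, unemployed and labor force both fall by 4.20 → E = 177.42, U = 14.45, labor force = 191.87 million.
After the second change, employed falls and unemployed rises by 2.10; labor force unchanged → E = 175.32, U = 16.55, labor force = 191.87 million.
New unemployment rate = 16.55 / 191.87 = 8.63%.

New unemployment rate ≈ 8.63%.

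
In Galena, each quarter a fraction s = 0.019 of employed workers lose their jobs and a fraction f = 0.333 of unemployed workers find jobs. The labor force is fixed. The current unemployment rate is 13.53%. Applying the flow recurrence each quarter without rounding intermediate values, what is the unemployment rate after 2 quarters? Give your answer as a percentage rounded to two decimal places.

With a fixed labor force, u_{t+1} = u_t + s·(1−u_t) − f·u_t = u_t·(1−s−f) + s.
Here 1−s−f = 0.648 and s = 0.019.
u_1 = 0.135300 × 0.648 + 0.019 = 0.106674.
u_2 = 0.106674 × 0.648 + 0.019 = 0.088125.

Unemployment rate after two quarters ≈ 8.81%.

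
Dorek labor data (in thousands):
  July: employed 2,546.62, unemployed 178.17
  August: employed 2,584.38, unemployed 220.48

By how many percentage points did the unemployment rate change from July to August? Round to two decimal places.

The unemployment rate changed by +1.32 percentage points.

July: labor force = 2,546.62 + 178.17 = 2,724.79; u = 178.17/2,724.79 = 6.54%.
August: labor force = 2,584.38 + 220.48 = 2,804.86; u = 220.48/2,804.86 = 7.86%.
Change = 7.86% − 6.54% = +1.32 pp.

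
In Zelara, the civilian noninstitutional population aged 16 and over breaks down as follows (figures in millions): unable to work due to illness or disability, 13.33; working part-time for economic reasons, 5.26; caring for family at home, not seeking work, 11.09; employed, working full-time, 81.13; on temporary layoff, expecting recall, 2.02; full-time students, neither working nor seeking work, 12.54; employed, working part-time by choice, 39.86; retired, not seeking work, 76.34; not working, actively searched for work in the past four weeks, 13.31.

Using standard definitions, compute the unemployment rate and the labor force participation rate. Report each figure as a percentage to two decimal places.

Unemployment rate ≈ 10.83%; labor force participation rate ≈ 55.55%.

Employed = 5.26 + 81.13 + 39.86 = 126.25 million (anyone who worked, including part-time for economic reasons, counts as employed).
Unemployed = 2.02 + 13.31 = 15.33 million (jobless and actively searching, or on temporary layoff).
Labor force = 126.25 + 15.33 = 141.58 million.
Not in labor force = 13.33 + 11.09 + 12.54 + 76.34 = 113.30 million (those not working and not actively searching are outside the labor force).
Civilian working-age population = 141.58 + 113.30 = 254.88 million.
Unemployment rate = 15.33 / 141.58 = 10.83%.
Labor force participation rate = 141.58 / 254.88 = 55.55%.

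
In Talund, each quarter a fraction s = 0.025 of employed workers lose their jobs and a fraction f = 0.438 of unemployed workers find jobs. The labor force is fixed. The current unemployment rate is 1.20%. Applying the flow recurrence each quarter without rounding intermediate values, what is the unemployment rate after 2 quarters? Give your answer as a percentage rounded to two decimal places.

With a fixed labor force, u_{t+1} = u_t + s·(1−u_t) − f·u_t = u_t·(1−s−f) + s.
Here 1−s−f = 0.537 and s = 0.025.
u_1 = 0.012000 × 0.537 + 0.025 = 0.031444.
u_2 = 0.031444 × 0.537 + 0.025 = 0.041885.

Unemployment rate after two quarters ≈ 4.19%.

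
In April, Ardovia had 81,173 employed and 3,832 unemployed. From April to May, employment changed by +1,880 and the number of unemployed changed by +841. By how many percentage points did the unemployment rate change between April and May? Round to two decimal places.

April: labor force = 81,173 + 3,832 = 85,005; u = 3,832/85,005 = 4.51%.
May: labor force = 83,053 + 4,673 = 87,726; u = 4,673/87,726 = 5.33%.
Change = 5.33% − 4.51% = +0.82 pp.

The unemployment rate changed by +0.82 percentage points.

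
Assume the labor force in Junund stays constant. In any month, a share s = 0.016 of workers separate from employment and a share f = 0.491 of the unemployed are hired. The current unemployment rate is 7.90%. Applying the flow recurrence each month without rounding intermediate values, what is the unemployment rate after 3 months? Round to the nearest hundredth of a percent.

With a fixed labor force, u_{t+1} = u_t + s·(1−u_t) − f·u_t = u_t·(1−s−f) + s.
Here 1−s−f = 0.493 and s = 0.016.
u_1 = 0.079000 × 0.493 + 0.016 = 0.054947.
u_2 = 0.054947 × 0.493 + 0.016 = 0.043089.
u_3 = 0.043089 × 0.493 + 0.016 = 0.037243.

Unemployment rate after three months ≈ 3.72%.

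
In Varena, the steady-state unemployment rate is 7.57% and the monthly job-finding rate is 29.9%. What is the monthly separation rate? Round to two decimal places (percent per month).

From u* = s/(s+f): s = u·f/(1−u).
s = 0.0757 × 29.9 / (1 − 0.0757) = 2.2634 / 0.9243 ≈ 2.45% per month.

Separation rate ≈ 2.45% per month.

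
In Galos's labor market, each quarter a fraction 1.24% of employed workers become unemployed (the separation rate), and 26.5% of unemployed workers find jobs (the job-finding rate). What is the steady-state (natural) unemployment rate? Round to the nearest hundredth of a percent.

Steady-state unemployment rate ≈ 4.47%.

At steady state the flows balance: s·E = f·U, so U/(E+U) = s/(s+f).
u* = 1.24 / (1.24 + 26.5) = 1.24 / 27.74 = 4.47%.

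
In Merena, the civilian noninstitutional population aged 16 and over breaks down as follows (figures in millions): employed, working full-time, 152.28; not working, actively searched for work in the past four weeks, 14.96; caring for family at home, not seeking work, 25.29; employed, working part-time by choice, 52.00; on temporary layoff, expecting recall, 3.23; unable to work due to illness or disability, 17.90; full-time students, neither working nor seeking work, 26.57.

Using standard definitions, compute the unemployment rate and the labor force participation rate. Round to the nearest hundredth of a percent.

Unemployment rate ≈ 8.18%; labor force participation rate ≈ 76.13%.

Employed = 152.28 + 52.00 = 204.28 million.
Unemployed = 14.96 + 3.23 = 18.19 million (jobless and actively searching, or on temporary layoff).
Labor force = 204.28 + 18.19 = 222.47 million.
Not in labor force = 25.29 + 17.90 + 26.57 = 69.76 million (those not working and not actively searching are outside the labor force).
Civilian working-age population = 222.47 + 69.76 = 292.23 million.
Unemployment rate = 18.19 / 222.47 = 8.18%.
Labor force participation rate = 222.47 / 292.23 = 76.13%.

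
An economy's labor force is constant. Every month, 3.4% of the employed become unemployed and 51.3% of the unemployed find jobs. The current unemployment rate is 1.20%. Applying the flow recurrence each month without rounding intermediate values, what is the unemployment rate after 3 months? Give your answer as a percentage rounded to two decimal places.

Unemployment rate after three months ≈ 5.75%.

With a fixed labor force, u_{t+1} = u_t + s·(1−u_t) − f·u_t = u_t·(1−s−f) + s.
Here 1−s−f = 0.453 and s = 0.034.
u_1 = 0.012000 × 0.453 + 0.034 = 0.039436.
u_2 = 0.039436 × 0.453 + 0.034 = 0.051865.
u_3 = 0.051865 × 0.453 + 0.034 = 0.057495.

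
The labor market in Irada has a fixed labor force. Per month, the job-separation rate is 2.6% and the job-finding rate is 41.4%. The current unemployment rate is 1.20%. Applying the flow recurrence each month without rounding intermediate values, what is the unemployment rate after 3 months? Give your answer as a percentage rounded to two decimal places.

Unemployment rate after three months ≈ 5.08%.

With a fixed labor force, u_{t+1} = u_t + s·(1−u_t) − f·u_t = u_t·(1−s−f) + s.
Here 1−s−f = 0.560 and s = 0.026.
u_1 = 0.012000 × 0.560 + 0.026 = 0.032720.
u_2 = 0.032720 × 0.560 + 0.026 = 0.044323.
u_3 = 0.044323 × 0.560 + 0.026 = 0.050821.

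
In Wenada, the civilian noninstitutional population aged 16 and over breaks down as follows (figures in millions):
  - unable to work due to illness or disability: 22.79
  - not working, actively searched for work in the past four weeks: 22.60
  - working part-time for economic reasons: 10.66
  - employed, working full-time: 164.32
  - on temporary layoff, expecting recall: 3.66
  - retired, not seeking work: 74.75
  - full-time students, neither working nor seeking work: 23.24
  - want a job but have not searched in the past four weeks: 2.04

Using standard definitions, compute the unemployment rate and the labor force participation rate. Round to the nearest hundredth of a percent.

Employed = 10.66 + 164.32 = 174.98 million (anyone who worked, including part-time for economic reasons, counts as employed).
Unemployed = 22.60 + 3.66 = 26.26 million (jobless and actively searching, or on temporary layoff).
Labor force = 174.98 + 26.26 = 201.24 million.
Not in labor force = 22.79 + 74.75 + 23.24 + 2.04 = 122.82 million (those not working and not actively searching are outside the labor force — including those who want a job but have given up searching).
Civilian working-age population = 201.24 + 122.82 = 324.06 million.
Unemployment rate = 26.26 / 201.24 = 13.05%.
Labor force participation rate = 201.24 / 324.06 = 62.10%.

Unemployment rate ≈ 13.05%; labor force participation rate ≈ 62.10%.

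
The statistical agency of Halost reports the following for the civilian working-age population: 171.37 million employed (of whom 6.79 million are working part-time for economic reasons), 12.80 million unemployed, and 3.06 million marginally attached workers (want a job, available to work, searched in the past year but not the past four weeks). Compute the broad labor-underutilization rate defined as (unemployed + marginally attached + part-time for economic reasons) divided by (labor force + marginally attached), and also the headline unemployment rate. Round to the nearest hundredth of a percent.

Labor force = 171.37 + 12.80 = 184.17 million.
Numerator = 12.80 + 3.06 + 6.79 = 22.65 million.
Denominator = 184.17 + 3.06 = 187.23 million.
Broad rate = 22.65 / 187.23 = 12.10%.
Headline unemployment rate = 12.80 / 184.17 = 6.95%.

Broad underutilization rate ≈ 12.10%; headline unemployment rate ≈ 6.95%.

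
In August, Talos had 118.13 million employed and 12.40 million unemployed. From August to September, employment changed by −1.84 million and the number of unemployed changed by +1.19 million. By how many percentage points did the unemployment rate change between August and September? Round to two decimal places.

The unemployment rate changed by +0.96 percentage points.

August: labor force = 118.13 + 12.40 = 130.53; u = 12.40/130.53 = 9.50%.
September: labor force = 116.29 + 13.59 = 129.88; u = 13.59/129.88 = 10.46%.
Change = 10.46% − 9.50% = +0.96 pp.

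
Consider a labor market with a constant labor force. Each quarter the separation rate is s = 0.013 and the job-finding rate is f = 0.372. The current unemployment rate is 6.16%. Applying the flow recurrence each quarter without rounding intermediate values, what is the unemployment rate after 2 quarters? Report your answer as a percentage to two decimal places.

With a fixed labor force, u_{t+1} = u_t + s·(1−u_t) − f·u_t = u_t·(1−s−f) + s.
Here 1−s−f = 0.615 and s = 0.013.
u_1 = 0.061600 × 0.615 + 0.013 = 0.050884.
u_2 = 0.050884 × 0.615 + 0.013 = 0.044294.

Unemployment rate after two quarters ≈ 4.43%.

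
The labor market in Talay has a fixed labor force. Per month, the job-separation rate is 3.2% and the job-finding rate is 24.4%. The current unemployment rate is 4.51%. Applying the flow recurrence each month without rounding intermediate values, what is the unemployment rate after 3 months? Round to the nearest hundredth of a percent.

With a fixed labor force, u_{t+1} = u_t + s·(1−u_t) − f·u_t = u_t·(1−s−f) + s.
Here 1−s−f = 0.724 and s = 0.032.
u_1 = 0.045100 × 0.724 + 0.032 = 0.064652.
u_2 = 0.064652 × 0.724 + 0.032 = 0.078808.
u_3 = 0.078808 × 0.724 + 0.032 = 0.089057.

Unemployment rate after three months ≈ 8.91%.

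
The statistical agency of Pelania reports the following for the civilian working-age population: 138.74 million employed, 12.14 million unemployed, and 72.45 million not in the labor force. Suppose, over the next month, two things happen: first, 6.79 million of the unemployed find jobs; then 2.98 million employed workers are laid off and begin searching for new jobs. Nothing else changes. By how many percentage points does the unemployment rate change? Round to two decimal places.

The unemployment rate changes by −2.53 percentage points.

Initially, labor force = 138.74 + 12.14 = 150.88 million, so u = 12.14/150.88 = 8.05%.
After the first change, unemployed falls and employed rises by 6.79; labor force unchanged → E = 145.53, U = 5.35, labor force = 150.88 million.
After the second change, employed falls and unemployed rises by 2.98; labor force unchanged → E = 142.55, U = 8.33, labor force = 150.88 million.
New unemployment rate = 8.33 / 150.88 = 5.52%.
Change = 5.52% − 8.05% = −2.53 percentage points.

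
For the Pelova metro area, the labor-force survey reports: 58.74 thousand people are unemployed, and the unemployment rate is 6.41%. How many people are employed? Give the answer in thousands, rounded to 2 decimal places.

About 857.64 thousand are employed.

Labor force = U / u = 58.74 / 0.0641 ≈ 916.38 thousand.
Employed = labor force − unemployed = 916.38 − 58.74 = 857.64 thousand.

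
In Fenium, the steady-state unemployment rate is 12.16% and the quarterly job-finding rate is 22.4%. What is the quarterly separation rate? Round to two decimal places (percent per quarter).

From u* = s/(s+f): s = u·f/(1−u).
s = 0.1216 × 22.4 / (1 − 0.1216) = 2.7238 / 0.8784 ≈ 3.10% per quarter.

Separation rate ≈ 3.10% per quarter.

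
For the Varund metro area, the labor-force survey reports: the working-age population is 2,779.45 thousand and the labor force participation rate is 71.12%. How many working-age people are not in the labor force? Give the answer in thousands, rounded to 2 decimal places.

Share not in the labor force = 1 − 0.7112 = 0.2888.
Not in labor force = 0.2888 × 2,779.45 ≈ 802.71 thousand.

About 802.71 thousand are not in the labor force.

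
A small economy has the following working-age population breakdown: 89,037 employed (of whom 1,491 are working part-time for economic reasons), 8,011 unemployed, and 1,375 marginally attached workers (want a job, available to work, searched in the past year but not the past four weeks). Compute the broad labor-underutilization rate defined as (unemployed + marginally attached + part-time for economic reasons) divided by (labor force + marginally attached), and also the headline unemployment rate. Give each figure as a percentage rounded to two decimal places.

Broad underutilization rate ≈ 11.05%; headline unemployment rate ≈ 8.25%.

Labor force = 89,037 + 8,011 = 97,048.
Numerator = 8,011 + 1,375 + 1,491 = 10,877.
Denominator = 97,048 + 1,375 = 98,423.
Broad rate = 10,877 / 98,423 = 11.05%.
Headline unemployment rate = 8,011 / 97,048 = 8.25%.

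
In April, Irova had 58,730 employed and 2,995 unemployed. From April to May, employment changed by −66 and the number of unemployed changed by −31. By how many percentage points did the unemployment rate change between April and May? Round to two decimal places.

April: labor force = 58,730 + 2,995 = 61,725; u = 2,995/61,725 = 4.85%.
May: labor force = 58,664 + 2,964 = 61,628; u = 2,964/61,628 = 4.81%.
Change = 4.81% − 4.85% = −0.04 pp.

The unemployment rate changed by −0.04 percentage points.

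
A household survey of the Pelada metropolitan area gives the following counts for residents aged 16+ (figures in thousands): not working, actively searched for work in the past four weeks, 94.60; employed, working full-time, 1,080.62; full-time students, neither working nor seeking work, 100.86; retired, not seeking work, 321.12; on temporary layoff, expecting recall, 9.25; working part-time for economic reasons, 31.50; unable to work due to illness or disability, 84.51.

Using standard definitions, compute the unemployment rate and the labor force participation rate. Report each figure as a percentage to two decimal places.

Employed = 1,080.62 + 31.50 = 1,112.12 thousand (anyone who worked, including part-time for economic reasons, counts as employed).
Unemployed = 94.60 + 9.25 = 103.85 thousand (jobless and actively searching, or on temporary layoff).
Labor force = 1,112.12 + 103.85 = 1,215.97 thousand.
Not in labor force = 100.86 + 321.12 + 84.51 = 506.49 thousand (those not working and not actively searching are outside the labor force).
Civilian working-age population = 1,215.97 + 506.49 = 1,722.46 thousand.
Unemployment rate = 103.85 / 1,215.97 = 8.54%.
Labor force participation rate = 1,215.97 / 1,722.46 = 70.59%.

Unemployment rate ≈ 8.54%; labor force participation rate ≈ 70.59%.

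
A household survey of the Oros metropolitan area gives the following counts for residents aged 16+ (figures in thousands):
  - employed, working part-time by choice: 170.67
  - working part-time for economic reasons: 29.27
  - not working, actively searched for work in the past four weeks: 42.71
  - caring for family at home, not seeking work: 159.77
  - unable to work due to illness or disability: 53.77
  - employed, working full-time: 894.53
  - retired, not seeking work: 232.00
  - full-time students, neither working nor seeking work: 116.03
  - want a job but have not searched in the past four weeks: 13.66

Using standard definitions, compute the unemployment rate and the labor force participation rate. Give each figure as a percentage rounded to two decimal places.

Unemployment rate ≈ 3.76%; labor force participation rate ≈ 66.41%.

Employed = 170.67 + 29.27 + 894.53 = 1,094.47 thousand (anyone who worked, including part-time for economic reasons, counts as employed).
Unemployed = 42.71 thousand.
Labor force = 1,094.47 + 42.71 = 1,137.18 thousand.
Not in labor force = 159.77 + 53.77 + 232.00 + 116.03 + 13.66 = 575.23 thousand (those not working and not actively searching are outside the labor force — including those who want a job but have given up searching).
Civilian working-age population = 1,137.18 + 575.23 = 1,712.41 thousand.
Unemployment rate = 42.71 / 1,137.18 = 3.76%.
Labor force participation rate = 1,137.18 / 1,712.41 = 66.41%.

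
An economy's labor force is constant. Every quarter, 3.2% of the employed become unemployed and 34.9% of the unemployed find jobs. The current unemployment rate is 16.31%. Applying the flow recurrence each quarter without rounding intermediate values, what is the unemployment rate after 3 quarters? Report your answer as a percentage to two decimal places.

With a fixed labor force, u_{t+1} = u_t + s·(1−u_t) − f·u_t = u_t·(1−s−f) + s.
Here 1−s−f = 0.619 and s = 0.032.
u_1 = 0.163100 × 0.619 + 0.032 = 0.132959.
u_2 = 0.132959 × 0.619 + 0.032 = 0.114302.
u_3 = 0.114302 × 0.619 + 0.032 = 0.102753.

Unemployment rate after three quarters ≈ 10.28%.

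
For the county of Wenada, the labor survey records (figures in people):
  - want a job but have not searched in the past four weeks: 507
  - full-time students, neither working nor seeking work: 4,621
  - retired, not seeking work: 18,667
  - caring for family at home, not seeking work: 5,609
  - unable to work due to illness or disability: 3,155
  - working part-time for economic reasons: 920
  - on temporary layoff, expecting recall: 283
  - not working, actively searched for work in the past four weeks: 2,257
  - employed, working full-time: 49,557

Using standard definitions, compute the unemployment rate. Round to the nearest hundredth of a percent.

Employed = 920 + 49,557 = 50,477 (anyone who worked, including part-time for economic reasons, counts as employed).
Unemployed = 283 + 2,257 = 2,540 (jobless and actively searching, or on temporary layoff).
Labor force = 50,477 + 2,540 = 53,017.
Unemployment rate = 2,540 / 53,017 = 4.79%.

Unemployment rate ≈ 4.79%.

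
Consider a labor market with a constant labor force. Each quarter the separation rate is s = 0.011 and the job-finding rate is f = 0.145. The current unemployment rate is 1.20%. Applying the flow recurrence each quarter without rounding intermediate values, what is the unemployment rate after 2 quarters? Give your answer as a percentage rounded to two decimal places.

Unemployment rate after two quarters ≈ 2.88%.

With a fixed labor force, u_{t+1} = u_t + s·(1−u_t) − f·u_t = u_t·(1−s−f) + s.
Here 1−s−f = 0.844 and s = 0.011.
u_1 = 0.012000 × 0.844 + 0.011 = 0.021128.
u_2 = 0.021128 × 0.844 + 0.011 = 0.028832.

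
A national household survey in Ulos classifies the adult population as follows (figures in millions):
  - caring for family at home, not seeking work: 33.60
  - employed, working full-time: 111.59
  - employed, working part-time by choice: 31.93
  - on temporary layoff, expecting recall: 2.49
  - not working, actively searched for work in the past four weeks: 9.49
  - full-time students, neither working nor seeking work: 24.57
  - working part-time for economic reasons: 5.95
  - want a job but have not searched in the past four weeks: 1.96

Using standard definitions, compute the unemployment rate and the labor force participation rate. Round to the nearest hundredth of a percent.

Employed = 111.59 + 31.93 + 5.95 = 149.47 million (anyone who worked, including part-time for economic reasons, counts as employed).
Unemployed = 2.49 + 9.49 = 11.98 million (jobless and actively searching, or on temporary layoff).
Labor force = 149.47 + 11.98 = 161.45 million.
Not in labor force = 33.60 + 24.57 + 1.96 = 60.13 million (those not working and not actively searching are outside the labor force — including those who want a job but have given up searching).
Civilian working-age population = 161.45 + 60.13 = 221.58 million.
Unemployment rate = 11.98 / 161.45 = 7.42%.
Labor force participation rate = 161.45 / 221.58 = 72.86%.

Unemployment rate ≈ 7.42%; labor force participation rate ≈ 72.86%.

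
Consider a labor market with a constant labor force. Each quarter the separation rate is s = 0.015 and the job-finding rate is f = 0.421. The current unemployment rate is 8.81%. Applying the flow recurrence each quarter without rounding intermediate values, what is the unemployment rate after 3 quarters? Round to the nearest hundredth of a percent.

Unemployment rate after three quarters ≈ 4.40%.

With a fixed labor force, u_{t+1} = u_t + s·(1−u_t) − f·u_t = u_t·(1−s−f) + s.
Here 1−s−f = 0.564 and s = 0.015.
u_1 = 0.088100 × 0.564 + 0.015 = 0.064688.
u_2 = 0.064688 × 0.564 + 0.015 = 0.051484.
u_3 = 0.051484 × 0.564 + 0.015 = 0.044037.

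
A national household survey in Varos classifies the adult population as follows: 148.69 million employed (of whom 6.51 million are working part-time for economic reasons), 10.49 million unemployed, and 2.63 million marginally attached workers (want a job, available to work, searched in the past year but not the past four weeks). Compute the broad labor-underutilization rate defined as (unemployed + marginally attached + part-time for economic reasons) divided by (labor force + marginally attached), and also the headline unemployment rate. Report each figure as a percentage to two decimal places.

Labor force = 148.69 + 10.49 = 159.18 million.
Numerator = 10.49 + 2.63 + 6.51 = 19.63 million.
Denominator = 159.18 + 2.63 = 161.81 million.
Broad rate = 19.63 / 161.81 = 12.13%.
Headline unemployment rate = 10.49 / 159.18 = 6.59%.

Broad underutilization rate ≈ 12.13%; headline unemployment rate ≈ 6.59%.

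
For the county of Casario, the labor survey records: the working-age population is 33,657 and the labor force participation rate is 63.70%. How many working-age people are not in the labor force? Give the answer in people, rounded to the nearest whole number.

About 12,217 are not in the labor force.

Share not in the labor force = 1 − 0.6370 = 0.3630.
Not in labor force = 0.3630 × 33,657 ≈ 12,217.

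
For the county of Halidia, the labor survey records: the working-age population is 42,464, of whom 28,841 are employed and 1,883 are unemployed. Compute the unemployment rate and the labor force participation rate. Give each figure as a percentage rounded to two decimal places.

Labor force = employed + unemployed = 28,841 + 1,883 = 30,724.
Unemployment rate = 1,883 / 30,724 = 6.13%.
Labor force participation rate = 30,724 / 42,464 = 72.35%.

Unemployment rate ≈ 6.13%; labor force participation rate ≈ 72.35%.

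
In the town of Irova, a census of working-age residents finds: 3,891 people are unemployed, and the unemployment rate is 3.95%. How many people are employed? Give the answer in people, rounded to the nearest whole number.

About 94,615 are employed.

Labor force = U / u = 3,891 / 0.0395 ≈ 98,506.
Employed = labor force − unemployed = 98,506 − 3,891 = 94,615.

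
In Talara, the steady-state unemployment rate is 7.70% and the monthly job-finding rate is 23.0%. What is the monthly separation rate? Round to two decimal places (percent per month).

Separation rate ≈ 1.92% per month.

From u* = s/(s+f): s = u·f/(1−u).
s = 0.0770 × 23.0 / (1 − 0.0770) = 1.7710 / 0.9230 ≈ 1.92% per month.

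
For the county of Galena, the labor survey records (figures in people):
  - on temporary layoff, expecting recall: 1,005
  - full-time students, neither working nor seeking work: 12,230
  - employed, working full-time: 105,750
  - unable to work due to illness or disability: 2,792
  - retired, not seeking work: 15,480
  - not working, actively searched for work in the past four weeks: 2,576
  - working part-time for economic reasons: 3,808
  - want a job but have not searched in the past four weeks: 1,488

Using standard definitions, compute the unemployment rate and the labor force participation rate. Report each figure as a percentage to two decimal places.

Unemployment rate ≈ 3.17%; labor force participation rate ≈ 77.96%.

Employed = 105,750 + 3,808 = 109,558 (anyone who worked, including part-time for economic reasons, counts as employed).
Unemployed = 1,005 + 2,576 = 3,581 (jobless and actively searching, or on temporary layoff).
Labor force = 109,558 + 3,581 = 113,139.
Not in labor force = 12,230 + 2,792 + 15,480 + 1,488 = 31,990 (those not working and not actively searching are outside the labor force — including those who want a job but have given up searching).
Civilian working-age population = 113,139 + 31,990 = 145,129.
Unemployment rate = 3,581 / 113,139 = 3.17%.
Labor force participation rate = 113,139 / 145,129 = 77.96%.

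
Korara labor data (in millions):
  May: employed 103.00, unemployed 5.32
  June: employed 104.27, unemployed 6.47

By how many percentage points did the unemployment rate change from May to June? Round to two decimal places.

The unemployment rate changed by +0.93 percentage points.

May: labor force = 103.00 + 5.32 = 108.32; u = 5.32/108.32 = 4.91%.
June: labor force = 104.27 + 6.47 = 110.74; u = 6.47/110.74 = 5.84%.
Change = 5.84% − 4.91% = +0.93 pp.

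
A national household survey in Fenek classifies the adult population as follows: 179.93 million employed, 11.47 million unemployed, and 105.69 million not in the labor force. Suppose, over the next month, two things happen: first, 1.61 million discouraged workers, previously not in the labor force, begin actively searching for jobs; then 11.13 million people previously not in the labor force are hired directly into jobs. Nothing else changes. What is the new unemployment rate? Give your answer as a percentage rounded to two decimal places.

New unemployment rate ≈ 6.41%.

Initially, labor force = 179.93 + 11.47 = 191.40 million, so u = 11.47/191.40 = 5.99%.
After the first change, unemployed and labor force both rise by 1.61 → E = 179.93, U = 13.08, labor force = 193.01 million.
After the second change, employed and labor force both rise by 11.13; unemployed unchanged → E = 191.06, U = 13.08, labor force = 204.14 million.
New unemployment rate = 13.08 / 204.14 = 6.41%.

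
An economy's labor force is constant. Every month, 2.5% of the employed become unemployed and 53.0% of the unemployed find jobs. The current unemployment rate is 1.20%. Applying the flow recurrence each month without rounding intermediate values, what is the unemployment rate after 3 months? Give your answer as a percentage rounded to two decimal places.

Unemployment rate after three months ≈ 4.21%.

With a fixed labor force, u_{t+1} = u_t + s·(1−u_t) − f·u_t = u_t·(1−s−f) + s.
Here 1−s−f = 0.445 and s = 0.025.
u_1 = 0.012000 × 0.445 + 0.025 = 0.030340.
u_2 = 0.030340 × 0.445 + 0.025 = 0.038501.
u_3 = 0.038501 × 0.445 + 0.025 = 0.042133.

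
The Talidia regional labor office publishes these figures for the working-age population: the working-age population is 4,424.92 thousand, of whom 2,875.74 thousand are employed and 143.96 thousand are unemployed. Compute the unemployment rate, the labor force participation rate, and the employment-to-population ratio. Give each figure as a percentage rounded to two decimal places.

Unemployment rate ≈ 4.77%; labor force participation rate ≈ 68.24%; employment-population ratio ≈ 64.99%.

Labor force = employed + unemployed = 2,875.74 + 143.96 = 3,019.70 thousand.
Unemployment rate = 143.96 / 3,019.70 = 4.77%.
Labor force participation rate = 3,019.70 / 4,424.92 = 68.24%.
Employment-population ratio = 2,875.74 / 4,424.92 = 64.99%.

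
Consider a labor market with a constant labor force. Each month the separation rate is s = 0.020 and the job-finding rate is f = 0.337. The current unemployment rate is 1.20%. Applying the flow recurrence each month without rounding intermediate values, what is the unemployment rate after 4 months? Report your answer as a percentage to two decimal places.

With a fixed labor force, u_{t+1} = u_t + s·(1−u_t) − f·u_t = u_t·(1−s−f) + s.
Here 1−s−f = 0.643 and s = 0.020.
u_1 = 0.012000 × 0.643 + 0.020 = 0.027716.
u_2 = 0.027716 × 0.643 + 0.020 = 0.037821.
u_3 = 0.037821 × 0.643 + 0.020 = 0.044319.
u_4 = 0.044319 × 0.643 + 0.020 = 0.048497.

Unemployment rate after four months ≈ 4.85%.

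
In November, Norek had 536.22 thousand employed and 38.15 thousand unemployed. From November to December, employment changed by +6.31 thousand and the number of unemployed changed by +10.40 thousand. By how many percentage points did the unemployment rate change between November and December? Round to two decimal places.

November: labor force = 536.22 + 38.15 = 574.37; u = 38.15/574.37 = 6.64%.
December: labor force = 542.53 + 48.55 = 591.08; u = 48.55/591.08 = 8.21%.
Change = 8.21% − 6.64% = +1.57 pp.

The unemployment rate changed by +1.57 percentage points.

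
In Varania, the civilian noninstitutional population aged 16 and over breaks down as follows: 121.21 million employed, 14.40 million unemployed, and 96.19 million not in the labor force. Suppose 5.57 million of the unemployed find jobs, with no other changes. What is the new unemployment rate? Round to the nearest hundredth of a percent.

New unemployment rate ≈ 6.51%.

Initially, labor force = 121.21 + 14.40 = 135.61 million, so u = 14.40/135.61 = 10.62%.
After the change, unemployed falls and employed rises by 5.57; labor force unchanged → E = 126.78, U = 8.83, labor force = 135.61 million.
New unemployment rate = 8.83 / 135.61 = 6.51%.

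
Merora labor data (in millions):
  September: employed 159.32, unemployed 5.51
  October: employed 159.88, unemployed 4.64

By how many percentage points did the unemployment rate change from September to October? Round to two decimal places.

September: labor force = 159.32 + 5.51 = 164.83; u = 5.51/164.83 = 3.34%.
October: labor force = 159.88 + 4.64 = 164.52; u = 4.64/164.52 = 2.82%.
Change = 2.82% − 3.34% = −0.52 pp.

The unemployment rate changed by −0.52 percentage points.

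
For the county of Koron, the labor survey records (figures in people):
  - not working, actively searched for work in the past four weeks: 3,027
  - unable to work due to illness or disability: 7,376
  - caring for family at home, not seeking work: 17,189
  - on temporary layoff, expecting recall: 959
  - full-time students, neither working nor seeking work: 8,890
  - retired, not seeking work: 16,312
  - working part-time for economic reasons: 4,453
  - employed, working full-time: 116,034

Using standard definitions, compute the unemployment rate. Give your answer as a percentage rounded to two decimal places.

Employed = 4,453 + 116,034 = 120,487 (anyone who worked, including part-time for economic reasons, counts as employed).
Unemployed = 3,027 + 959 = 3,986 (jobless and actively searching, or on temporary layoff).
Labor force = 120,487 + 3,986 = 124,473.
Unemployment rate = 3,986 / 124,473 = 3.20%.

Unemployment rate ≈ 3.20%.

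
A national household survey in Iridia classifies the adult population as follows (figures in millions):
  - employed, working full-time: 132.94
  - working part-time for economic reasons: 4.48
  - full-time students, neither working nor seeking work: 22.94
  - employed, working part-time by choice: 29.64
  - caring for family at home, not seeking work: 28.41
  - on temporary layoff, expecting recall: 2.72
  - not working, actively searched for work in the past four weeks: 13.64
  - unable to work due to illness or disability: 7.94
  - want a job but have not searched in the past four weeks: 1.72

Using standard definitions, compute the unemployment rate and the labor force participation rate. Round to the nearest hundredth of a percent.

Employed = 132.94 + 4.48 + 29.64 = 167.06 million (anyone who worked, including part-time for economic reasons, counts as employed).
Unemployed = 2.72 + 13.64 = 16.36 million (jobless and actively searching, or on temporary layoff).
Labor force = 167.06 + 16.36 = 183.42 million.
Not in labor force = 22.94 + 28.41 + 7.94 + 1.72 = 61.01 million (those not working and not actively searching are outside the labor force — including those who want a job but have given up searching).
Civilian working-age population = 183.42 + 61.01 = 244.43 million.
Unemployment rate = 16.36 / 183.42 = 8.92%.
Labor force participation rate = 183.42 / 244.43 = 75.04%.

Unemployment rate ≈ 8.92%; labor force participation rate ≈ 75.04%.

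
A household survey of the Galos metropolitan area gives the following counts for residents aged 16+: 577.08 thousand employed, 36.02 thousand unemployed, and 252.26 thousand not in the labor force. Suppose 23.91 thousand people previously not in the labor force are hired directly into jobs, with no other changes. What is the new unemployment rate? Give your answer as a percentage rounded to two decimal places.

New unemployment rate ≈ 5.65%.

Initially, labor force = 577.08 + 36.02 = 613.10 thousand, so u = 36.02/613.10 = 5.88%.
After the change, employed and labor force both rise by 23.91; unemployed unchanged → E = 600.99, U = 36.02, labor force = 637.01 thousand.
New unemployment rate = 36.02 / 637.01 = 5.65%.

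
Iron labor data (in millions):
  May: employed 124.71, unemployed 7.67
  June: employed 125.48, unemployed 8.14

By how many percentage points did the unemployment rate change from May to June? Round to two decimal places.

May: labor force = 124.71 + 7.67 = 132.38; u = 7.67/132.38 = 5.79%.
June: labor force = 125.48 + 8.14 = 133.62; u = 8.14/133.62 = 6.09%.
Change = 6.09% − 5.79% = +0.30 pp.

The unemployment rate changed by +0.30 percentage points.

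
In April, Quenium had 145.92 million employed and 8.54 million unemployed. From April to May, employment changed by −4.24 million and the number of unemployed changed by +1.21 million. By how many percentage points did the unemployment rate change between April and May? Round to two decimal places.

April: labor force = 145.92 + 8.54 = 154.46; u = 8.54/154.46 = 5.53%.
May: labor force = 141.68 + 9.75 = 151.43; u = 9.75/151.43 = 6.44%.
Change = 6.44% − 5.53% = +0.91 pp.

The unemployment rate changed by +0.91 percentage points.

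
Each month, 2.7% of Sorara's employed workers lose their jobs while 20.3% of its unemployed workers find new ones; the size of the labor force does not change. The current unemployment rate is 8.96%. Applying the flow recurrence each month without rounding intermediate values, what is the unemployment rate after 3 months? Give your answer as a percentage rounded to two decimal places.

With a fixed labor force, u_{t+1} = u_t + s·(1−u_t) − f·u_t = u_t·(1−s−f) + s.
Here 1−s−f = 0.770 and s = 0.027.
u_1 = 0.089600 × 0.770 + 0.027 = 0.095992.
u_2 = 0.095992 × 0.770 + 0.027 = 0.100914.
u_3 = 0.100914 × 0.770 + 0.027 = 0.104704.

Unemployment rate after three months ≈ 10.47%.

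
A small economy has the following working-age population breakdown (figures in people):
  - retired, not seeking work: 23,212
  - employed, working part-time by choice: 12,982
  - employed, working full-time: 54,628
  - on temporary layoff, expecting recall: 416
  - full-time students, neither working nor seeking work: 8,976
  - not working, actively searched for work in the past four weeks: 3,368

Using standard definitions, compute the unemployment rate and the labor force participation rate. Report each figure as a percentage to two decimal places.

Unemployment rate ≈ 5.30%; labor force participation rate ≈ 68.93%.

Employed = 12,982 + 54,628 = 67,610.
Unemployed = 416 + 3,368 = 3,784 (jobless and actively searching, or on temporary layoff).
Labor force = 67,610 + 3,784 = 71,394.
Not in labor force = 23,212 + 8,976 = 32,188 (those not working and not actively searching are outside the labor force).
Civilian working-age population = 71,394 + 32,188 = 103,582.
Unemployment rate = 3,784 / 71,394 = 5.30%.
Labor force participation rate = 71,394 / 103,582 = 68.93%.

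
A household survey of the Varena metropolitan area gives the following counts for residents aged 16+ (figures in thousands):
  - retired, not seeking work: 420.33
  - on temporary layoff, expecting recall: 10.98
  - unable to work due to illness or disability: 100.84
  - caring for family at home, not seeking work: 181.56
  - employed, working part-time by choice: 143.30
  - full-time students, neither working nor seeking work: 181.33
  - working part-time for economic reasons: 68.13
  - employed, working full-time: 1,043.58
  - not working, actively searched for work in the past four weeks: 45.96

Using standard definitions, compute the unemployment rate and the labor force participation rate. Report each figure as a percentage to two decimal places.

Unemployment rate ≈ 4.34%; labor force participation rate ≈ 59.74%.

Employed = 143.30 + 68.13 + 1,043.58 = 1,255.01 thousand (anyone who worked, including part-time for economic reasons, counts as employed).
Unemployed = 10.98 + 45.96 = 56.94 thousand (jobless and actively searching, or on temporary layoff).
Labor force = 1,255.01 + 56.94 = 1,311.95 thousand.
Not in labor force = 420.33 + 100.84 + 181.56 + 181.33 = 884.06 thousand (those not working and not actively searching are outside the labor force).
Civilian working-age population = 1,311.95 + 884.06 = 2,196.01 thousand.
Unemployment rate = 56.94 / 1,311.95 = 4.34%.
Labor force participation rate = 1,311.95 / 2,196.01 = 59.74%.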